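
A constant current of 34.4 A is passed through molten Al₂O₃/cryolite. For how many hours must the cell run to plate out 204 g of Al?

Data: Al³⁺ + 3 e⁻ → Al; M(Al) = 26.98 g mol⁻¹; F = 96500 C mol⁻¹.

17.7 h

n(Al) = m/M = 204 / 26.98 = 7.561 mol.
Each Al atom requires 3 electrons, so n(e⁻) = 3 × 7.561 = 22.68 mol.
Q = n(e⁻)·F = 22.68 × 96500 = 2189000 C.
t = Q/I = 2189000 / 34.40 A = 63630 s = 17.7 h.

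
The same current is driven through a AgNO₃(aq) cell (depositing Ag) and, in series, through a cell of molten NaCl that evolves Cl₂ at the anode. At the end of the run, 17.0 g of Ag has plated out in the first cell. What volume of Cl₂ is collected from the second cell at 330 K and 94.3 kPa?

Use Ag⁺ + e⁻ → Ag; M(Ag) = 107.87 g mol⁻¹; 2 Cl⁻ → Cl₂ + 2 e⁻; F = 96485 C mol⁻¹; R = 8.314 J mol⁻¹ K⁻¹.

2.29 L

n(Ag) = 17.0 / 107.87 = 0.1576 mol, so n(e⁻) = 1 × 0.1576 = 0.1576 mol.
The cells are in series, so the same 0.1576 mol of electrons passes through the second cell.
2 Cl⁻ → Cl₂ + 2 e⁻ — 2 mol e⁻ per mol Cl₂, so n(Cl₂) = 0.1576/2 = 0.07880 mol.
V = nRT/P = (0.07880 × 8.314 × 330) / (94.3 × 10³) = 0.00229 m³ = 2.29 L.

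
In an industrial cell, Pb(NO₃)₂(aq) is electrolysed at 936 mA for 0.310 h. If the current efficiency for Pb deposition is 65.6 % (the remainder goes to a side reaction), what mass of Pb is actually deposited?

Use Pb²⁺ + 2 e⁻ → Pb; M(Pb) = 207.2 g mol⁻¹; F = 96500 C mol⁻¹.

Q = I·t = 0.9360 × 1116.0 = 1045 C.
n(e⁻) = 1045/96500 = 0.01082 mol; theoretically n(Pb) = 0.01082/2 = 0.005412 mol, m_theo = 1.121 g.
At 65.6 % efficiency, m_actual = 0.656 × 1.121 = 0.736 g.

0.736 g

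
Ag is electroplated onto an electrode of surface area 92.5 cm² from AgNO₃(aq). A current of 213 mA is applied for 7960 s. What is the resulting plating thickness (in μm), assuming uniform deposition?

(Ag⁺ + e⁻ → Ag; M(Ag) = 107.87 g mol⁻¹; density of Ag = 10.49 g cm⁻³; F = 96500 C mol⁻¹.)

Q = I·t = 0.2130 × 7960.0 = 1695 C; n(e⁻) = 0.01757 mol.
n(Ag) = n(e⁻)/1 = 0.01757 mol, so m = 0.01757 × 107.87 = 1.895 g.
Volume = m/ρ = 1.895 / 10.49 = 0.1807 cm³.
Thickness = V/A = 0.1807 / 92.5 = 0.00195 cm = 19.5 μm.

19.5 μm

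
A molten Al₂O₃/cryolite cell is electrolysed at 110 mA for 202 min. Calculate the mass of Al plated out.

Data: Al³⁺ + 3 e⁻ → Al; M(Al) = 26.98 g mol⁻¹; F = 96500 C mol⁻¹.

0.124 g

Q = I·t = 0.1100 A × 12120 s = 1333 C.
n(e⁻) = Q/F = 1333 / 96500 = 0.01382 mol.
Al³⁺ + 3 e⁻ → Al, so n(Al) = n(e⁻)/3 = 0.004605 mol.
m = n·M = 0.004605 × 26.98 = 0.124 g.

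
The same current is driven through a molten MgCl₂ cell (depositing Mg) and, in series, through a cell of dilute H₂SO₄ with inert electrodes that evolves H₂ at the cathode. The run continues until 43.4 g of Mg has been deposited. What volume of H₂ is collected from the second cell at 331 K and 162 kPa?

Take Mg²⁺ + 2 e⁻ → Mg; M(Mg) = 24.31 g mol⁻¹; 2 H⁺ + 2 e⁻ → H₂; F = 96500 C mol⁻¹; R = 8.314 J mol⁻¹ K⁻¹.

30.3 L

n(Mg) = 43.4 / 24.31 = 1.785 mol, so n(e⁻) = 2 × 1.785 = 3.571 mol.
The cells are in series, so the same 3.571 mol of electrons passes through the second cell.
2 H⁺ + 2 e⁻ → H₂ — 2 mol e⁻ per mol H₂, so n(H₂) = 3.571/2 = 1.785 mol.
V = nRT/P = (1.785 × 8.314 × 331) / (162 × 10³) = 0.0303 m³ = 30.3 L.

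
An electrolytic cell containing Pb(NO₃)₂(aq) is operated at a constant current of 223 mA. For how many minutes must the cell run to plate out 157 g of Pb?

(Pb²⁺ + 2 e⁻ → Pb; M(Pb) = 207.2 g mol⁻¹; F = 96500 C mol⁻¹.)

n(Pb) = m/M = 157 / 207.2 = 0.7577 mol.
Each Pb atom requires 2 electrons, so n(e⁻) = 2 × 0.7577 = 1.515 mol.
Q = n(e⁻)·F = 1.515 × 96500 = 146200 C.
t = Q/I = 146200 / 0.2230 A = 655800 s = 10900 min.

10900 min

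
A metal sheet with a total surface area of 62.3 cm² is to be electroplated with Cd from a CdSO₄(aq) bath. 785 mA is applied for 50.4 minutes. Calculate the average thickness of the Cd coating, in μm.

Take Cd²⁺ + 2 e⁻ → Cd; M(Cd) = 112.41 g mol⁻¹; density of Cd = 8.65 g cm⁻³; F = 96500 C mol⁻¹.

25.7 μm

Q = I·t = 0.7850 × 3024.0 = 2374 C; n(e⁻) = 0.02460 mol.
n(Cd) = n(e⁻)/2 = 0.01230 mol, so m = 0.01230 × 112.41 = 1.383 g.
Volume = m/ρ = 1.383 / 8.65 = 0.1598 cm³.
Thickness = V/A = 0.1598 / 62.3 = 0.00257 cm = 25.7 μm.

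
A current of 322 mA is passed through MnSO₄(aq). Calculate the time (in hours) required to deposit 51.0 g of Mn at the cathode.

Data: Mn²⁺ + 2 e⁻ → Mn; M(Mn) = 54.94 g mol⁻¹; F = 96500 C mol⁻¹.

n(Mn) = m/M = 51.0 / 54.94 = 0.9283 mol.
Each Mn atom requires 2 electrons, so n(e⁻) = 2 × 0.9283 = 1.857 mol.
Q = n(e⁻)·F = 1.857 × 96500 = 179200 C.
t = Q/I = 179200 / 0.3220 A = 556400 s = 155 h.

155 h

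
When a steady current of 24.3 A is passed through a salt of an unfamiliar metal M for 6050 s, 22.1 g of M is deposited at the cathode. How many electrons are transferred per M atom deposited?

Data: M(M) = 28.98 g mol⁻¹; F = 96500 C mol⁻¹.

Q = I·t = 24.30 A × 6050.0 s = 147000 C, so n(e⁻) = 147000/96500 = 1.523 mol.
n(M) deposited = 22.1 / 28.98 = 0.7626 mol.
Electrons per atom = n(e⁻)/n(M) = 1.523 / 0.7626 = 2.00 ≈ 2, so the ion is M²⁺.

2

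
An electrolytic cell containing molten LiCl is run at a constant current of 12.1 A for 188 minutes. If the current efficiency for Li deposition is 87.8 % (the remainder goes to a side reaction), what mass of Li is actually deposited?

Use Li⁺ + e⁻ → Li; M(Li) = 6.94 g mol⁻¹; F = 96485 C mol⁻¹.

8.62 g

Q = I·t = 12.10 × 11280 = 136500 C.
n(e⁻) = 136500/96485 = 1.415 mol; theoretically n(Li) = 1.415/1 = 1.415 mol, m_theo = 9.817 g.
At 87.8 % efficiency, m_actual = 0.878 × 9.817 = 8.62 g.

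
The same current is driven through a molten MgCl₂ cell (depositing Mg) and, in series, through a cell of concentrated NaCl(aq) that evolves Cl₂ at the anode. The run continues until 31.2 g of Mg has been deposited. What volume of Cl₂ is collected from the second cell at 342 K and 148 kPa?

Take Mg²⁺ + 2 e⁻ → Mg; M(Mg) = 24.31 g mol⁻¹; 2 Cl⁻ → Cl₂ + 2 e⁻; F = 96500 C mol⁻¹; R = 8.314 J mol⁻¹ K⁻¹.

24.7 L

n(Mg) = 31.2 / 24.31 = 1.283 mol, so n(e⁻) = 2 × 1.283 = 2.567 mol.
The cells are in series, so the same 2.567 mol of electrons passes through the second cell.
2 Cl⁻ → Cl₂ + 2 e⁻ — 2 mol e⁻ per mol Cl₂, so n(Cl₂) = 2.567/2 = 1.283 mol.
V = nRT/P = (1.283 × 8.314 × 342) / (148 × 10³) = 0.0247 m³ = 24.7 L.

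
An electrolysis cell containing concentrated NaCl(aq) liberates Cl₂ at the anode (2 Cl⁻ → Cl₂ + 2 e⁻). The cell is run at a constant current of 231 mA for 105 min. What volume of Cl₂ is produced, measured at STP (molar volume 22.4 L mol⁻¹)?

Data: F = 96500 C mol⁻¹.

0.169 L

Q = I·t = 0.2310 A × 6300.0 s = 1455 C.
n(e⁻) = Q/F = 1455 / 96500 = 0.01508 mol.
2 electrons are transferred per Cl₂ molecule, so n(Cl₂) = 0.01508 / 2 = 0.007540 mol.
V = n × V_m = 0.007540 × 22.4 = 0.169 L.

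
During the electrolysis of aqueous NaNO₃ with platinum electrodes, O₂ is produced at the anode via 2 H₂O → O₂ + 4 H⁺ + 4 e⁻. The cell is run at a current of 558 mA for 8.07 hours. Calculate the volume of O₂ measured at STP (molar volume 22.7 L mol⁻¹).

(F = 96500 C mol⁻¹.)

0.953 L

Q = I·t = 0.5580 A × 29052 s = 16210 C.
n(e⁻) = Q/F = 16210 / 96500 = 0.1680 mol.
4 electrons are transferred per O₂ molecule, so n(O₂) = 0.1680 / 4 = 0.04200 mol.
V = n × V_m = 0.04200 × 22.7 = 0.953 L.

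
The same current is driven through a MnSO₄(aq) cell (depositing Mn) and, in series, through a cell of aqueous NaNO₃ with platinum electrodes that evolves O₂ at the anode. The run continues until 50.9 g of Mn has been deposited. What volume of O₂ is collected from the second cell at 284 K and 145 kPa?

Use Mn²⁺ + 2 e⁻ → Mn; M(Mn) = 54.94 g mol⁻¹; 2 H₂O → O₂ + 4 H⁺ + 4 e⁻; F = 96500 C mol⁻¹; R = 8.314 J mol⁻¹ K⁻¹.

7.54 L

n(Mn) = 50.9 / 54.94 = 0.9265 mol, so n(e⁻) = 2 × 0.9265 = 1.853 mol.
The cells are in series, so the same 1.853 mol of electrons passes through the second cell.
2 H₂O → O₂ + 4 H⁺ + 4 e⁻ — 4 mol e⁻ per mol O₂, so n(O₂) = 1.853/4 = 0.4632 mol.
V = nRT/P = (0.4632 × 8.314 × 284) / (145 × 10³) = 0.00754 m³ = 7.54 L.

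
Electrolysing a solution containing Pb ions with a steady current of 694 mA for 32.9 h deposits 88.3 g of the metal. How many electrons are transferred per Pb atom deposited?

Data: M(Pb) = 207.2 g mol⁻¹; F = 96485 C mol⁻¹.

Q = I·t = 0.6940 A × 118440 s = 82200 C, so n(e⁻) = 82200/96485 = 0.8519 mol.
n(Pb) deposited = 88.3 / 207.2 = 0.4262 mol.
Electrons per atom = n(e⁻)/n(Pb) = 0.8519 / 0.4262 = 2.00 ≈ 2, so the ion is Pb²⁺.

2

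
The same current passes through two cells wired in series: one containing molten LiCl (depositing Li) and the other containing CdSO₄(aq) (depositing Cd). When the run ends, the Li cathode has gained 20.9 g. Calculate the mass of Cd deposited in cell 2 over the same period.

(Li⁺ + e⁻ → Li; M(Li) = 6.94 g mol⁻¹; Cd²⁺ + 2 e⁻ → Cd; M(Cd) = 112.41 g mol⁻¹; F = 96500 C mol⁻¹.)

169 g

n(Li) = 20.9 / 6.94 = 3.012 mol.
Since Li⁺ + e⁻ → Li, n(e⁻) passed = 1 × 3.012 = 3.012 mol.
Cells in series carry the same charge, so the same 3.012 mol of electrons passes through cell 2.
Cd²⁺ + 2 e⁻ → Cd, so n(Cd) = 3.012 / 2 = 1.506 mol.
m(Cd) = 1.506 × 112.41 = 169 g.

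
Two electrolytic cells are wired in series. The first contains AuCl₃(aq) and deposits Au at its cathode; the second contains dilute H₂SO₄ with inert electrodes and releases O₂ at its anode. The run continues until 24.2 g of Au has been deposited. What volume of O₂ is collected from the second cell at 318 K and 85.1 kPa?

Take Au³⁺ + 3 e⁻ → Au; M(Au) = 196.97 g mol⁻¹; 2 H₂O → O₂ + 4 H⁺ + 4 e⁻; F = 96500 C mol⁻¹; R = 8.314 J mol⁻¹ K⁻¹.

2.86 L

n(Au) = 24.2 / 196.97 = 0.1229 mol, so n(e⁻) = 3 × 0.1229 = 0.3686 mol.
The cells are in series, so the same 0.3686 mol of electrons passes through the second cell.
2 H₂O → O₂ + 4 H⁺ + 4 e⁻ — 4 mol e⁻ per mol O₂, so n(O₂) = 0.3686/4 = 0.09215 mol.
V = nRT/P = (0.09215 × 8.314 × 318) / (85.1 × 10³) = 0.00286 m³ = 2.86 L.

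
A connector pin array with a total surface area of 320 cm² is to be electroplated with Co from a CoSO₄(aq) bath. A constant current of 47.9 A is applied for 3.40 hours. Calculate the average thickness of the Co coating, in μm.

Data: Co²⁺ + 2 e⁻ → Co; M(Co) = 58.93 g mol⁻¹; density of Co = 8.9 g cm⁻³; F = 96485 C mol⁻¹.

Q = I·t = 47.90 × 12240 = 586300 C; n(e⁻) = 6.077 mol.
n(Co) = n(e⁻)/2 = 3.038 mol, so m = 3.038 × 58.93 = 179.0 g.
Volume = m/ρ = 179.0 / 8.9 = 20.12 cm³.
Thickness = V/A = 20.12 / 320 = 0.0629 cm = 629 μm.

629 μm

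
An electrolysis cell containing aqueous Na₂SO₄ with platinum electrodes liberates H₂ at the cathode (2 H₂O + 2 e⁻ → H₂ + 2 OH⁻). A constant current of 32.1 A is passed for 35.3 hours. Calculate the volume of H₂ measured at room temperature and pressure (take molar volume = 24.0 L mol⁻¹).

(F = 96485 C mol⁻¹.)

Q = I·t = 32.10 A × 127080 s = 4079000 C.
n(e⁻) = Q/F = 4079000 / 96485 = 42.28 mol.
2 electrons are transferred per H₂ molecule, so n(H₂) = 42.28 / 2 = 21.14 mol.
V = n × V_m = 21.14 × 24.0 = 507 L.

507 L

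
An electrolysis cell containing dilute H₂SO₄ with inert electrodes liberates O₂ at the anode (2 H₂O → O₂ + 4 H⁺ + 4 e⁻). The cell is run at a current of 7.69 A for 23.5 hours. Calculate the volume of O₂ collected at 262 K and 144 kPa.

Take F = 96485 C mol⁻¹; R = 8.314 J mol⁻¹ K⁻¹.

25.5 L

Q = I·t = 7.690 A × 84600 s = 650600 C.
n(e⁻) = Q/F = 650600 / 96485 = 6.743 mol.
4 electrons are transferred per O₂ molecule, so n(O₂) = 6.743 / 4 = 1.686 mol.
V = nRT/P = (1.686 × 8.314 × 262) / (144 × 10³ Pa) = 0.0255 m³ = 25.5 L.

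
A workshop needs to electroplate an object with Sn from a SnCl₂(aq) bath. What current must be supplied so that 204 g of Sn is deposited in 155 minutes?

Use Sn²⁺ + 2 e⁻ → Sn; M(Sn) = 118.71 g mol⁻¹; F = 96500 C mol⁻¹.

n(Sn) = 204 / 118.71 = 1.718 mol.
n(e⁻) = 2 × 1.718 = 3.437 mol.
Q = n(e⁻)·F = 3.437 × 96500 = 331700 C.
I = Q/t = 331700 / 9300.0 s = 35.7 A.

35.7 A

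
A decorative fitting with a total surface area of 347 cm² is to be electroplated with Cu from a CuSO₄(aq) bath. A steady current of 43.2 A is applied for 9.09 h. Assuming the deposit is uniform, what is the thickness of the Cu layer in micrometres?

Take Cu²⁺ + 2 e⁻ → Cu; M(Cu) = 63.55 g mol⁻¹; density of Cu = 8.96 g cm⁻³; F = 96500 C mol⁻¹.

1500 μm

Q = I·t = 43.20 × 32724 = 1414000 C; n(e⁻) = 14.65 mol.
n(Cu) = n(e⁻)/2 = 7.325 mol, so m = 7.325 × 63.55 = 465.5 g.
Volume = m/ρ = 465.5 / 8.96 = 51.95 cm³.
Thickness = V/A = 51.95 / 347 = 0.150 cm = 1500 μm.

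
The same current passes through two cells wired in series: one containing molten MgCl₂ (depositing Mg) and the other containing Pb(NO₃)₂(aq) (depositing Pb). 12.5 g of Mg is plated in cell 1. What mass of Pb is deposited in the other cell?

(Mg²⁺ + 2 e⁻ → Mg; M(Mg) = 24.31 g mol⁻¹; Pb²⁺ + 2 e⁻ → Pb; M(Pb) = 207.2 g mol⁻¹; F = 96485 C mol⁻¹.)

n(Mg) = 12.5 / 24.31 = 0.5142 mol.
Since Mg²⁺ + 2 e⁻ → Mg, n(e⁻) passed = 2 × 0.5142 = 1.028 mol.
Cells in series carry the same charge, so the same 1.028 mol of electrons passes through cell 2.
Pb²⁺ + 2 e⁻ → Pb, so n(Pb) = 1.028 / 2 = 0.5142 mol.
m(Pb) = 0.5142 × 207.2 = 107 g.

107 g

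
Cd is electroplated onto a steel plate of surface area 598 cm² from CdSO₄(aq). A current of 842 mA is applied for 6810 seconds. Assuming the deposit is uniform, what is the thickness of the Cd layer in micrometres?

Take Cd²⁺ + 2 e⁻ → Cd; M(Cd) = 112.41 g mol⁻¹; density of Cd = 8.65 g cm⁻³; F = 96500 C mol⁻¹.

Q = I·t = 0.8420 × 6810.0 = 5734 C; n(e⁻) = 0.05942 mol.
n(Cd) = n(e⁻)/2 = 0.02971 mol, so m = 0.02971 × 112.41 = 3.340 g.
Volume = m/ρ = 3.340 / 8.65 = 0.3861 cm³.
Thickness = V/A = 0.3861 / 598 = 6.46 × 10⁻⁴ cm = 6.46 μm.

6.46 μm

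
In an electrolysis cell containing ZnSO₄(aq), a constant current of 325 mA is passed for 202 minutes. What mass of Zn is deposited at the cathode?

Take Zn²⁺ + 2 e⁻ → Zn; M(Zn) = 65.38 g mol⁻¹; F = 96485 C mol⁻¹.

1.33 g

Q = I·t = 0.3250 A × 12120 s = 3939 C.
n(e⁻) = Q/F = 3939 / 96485 = 0.04082 mol.
Zn²⁺ + 2 e⁻ → Zn, so n(Zn) = n(e⁻)/2 = 0.02041 mol.
m = n·M = 0.02041 × 65.38 = 1.33 g.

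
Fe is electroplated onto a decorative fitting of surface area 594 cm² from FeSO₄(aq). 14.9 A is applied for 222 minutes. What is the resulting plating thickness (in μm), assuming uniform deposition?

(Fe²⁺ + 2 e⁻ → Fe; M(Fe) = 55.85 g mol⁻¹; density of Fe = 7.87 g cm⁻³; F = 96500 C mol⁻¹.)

Q = I·t = 14.90 × 13320 = 198500 C; n(e⁻) = 2.057 mol.
n(Fe) = n(e⁻)/2 = 1.028 mol, so m = 1.028 × 55.85 = 57.43 g.
Volume = m/ρ = 57.43 / 7.87 = 7.298 cm³.
Thickness = V/A = 7.298 / 594 = 0.0123 cm = 123 μm.

123 μm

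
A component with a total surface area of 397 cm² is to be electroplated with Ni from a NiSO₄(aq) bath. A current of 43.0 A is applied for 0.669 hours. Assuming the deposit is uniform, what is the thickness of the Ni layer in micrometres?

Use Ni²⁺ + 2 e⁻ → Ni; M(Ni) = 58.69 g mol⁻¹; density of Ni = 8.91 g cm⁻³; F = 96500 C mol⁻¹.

89.0 μm

Q = I·t = 43.00 × 2408.4 = 103600 C; n(e⁻) = 1.073 mol.
n(Ni) = n(e⁻)/2 = 0.5366 mol, so m = 0.5366 × 58.69 = 31.49 g.
Volume = m/ρ = 31.49 / 8.91 = 3.534 cm³.
Thickness = V/A = 3.534 / 397 = 0.00890 cm = 89.0 μm.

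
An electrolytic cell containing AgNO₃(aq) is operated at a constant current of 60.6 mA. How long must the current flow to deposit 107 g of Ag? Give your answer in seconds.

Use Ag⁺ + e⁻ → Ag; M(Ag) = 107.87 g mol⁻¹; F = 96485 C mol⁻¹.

1.58 × 10⁶ s

n(Ag) = m/M = 107 / 107.87 = 0.9919 mol.
Each Ag atom requires 1 electron, so n(e⁻) = 1 × 0.9919 = 0.9919 mol.
Q = n(e⁻)·F = 0.9919 × 96485 = 95710 C.
t = Q/I = 95710 / 0.06060 A = 1579000 s.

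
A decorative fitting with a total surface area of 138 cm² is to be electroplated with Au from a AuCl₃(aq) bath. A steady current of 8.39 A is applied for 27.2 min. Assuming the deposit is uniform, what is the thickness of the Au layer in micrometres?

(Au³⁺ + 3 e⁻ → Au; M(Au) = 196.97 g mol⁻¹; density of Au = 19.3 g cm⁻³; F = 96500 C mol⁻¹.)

Q = I·t = 8.390 × 1632.0 = 13690 C; n(e⁻) = 0.1419 mol.
n(Au) = n(e⁻)/3 = 0.04730 mol, so m = 0.04730 × 196.97 = 9.316 g.
Volume = m/ρ = 9.316 / 19.3 = 0.4827 cm³.
Thickness = V/A = 0.4827 / 138 = 0.00350 cm = 35.0 μm.

35.0 μm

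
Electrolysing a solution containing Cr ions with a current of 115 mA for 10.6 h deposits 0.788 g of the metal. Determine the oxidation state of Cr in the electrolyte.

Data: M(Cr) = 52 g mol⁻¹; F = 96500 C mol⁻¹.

+3

Q = I·t = 0.1150 A × 38160 s = 4388 C, so n(e⁻) = 4388/96500 = 0.04548 mol.
n(Cr) deposited = 0.788 / 52 = 0.01515 mol.
Electrons per atom = n(e⁻)/n(Cr) = 0.04548 / 0.01515 = 3.00 ≈ 3, so the ion is Cr³⁺.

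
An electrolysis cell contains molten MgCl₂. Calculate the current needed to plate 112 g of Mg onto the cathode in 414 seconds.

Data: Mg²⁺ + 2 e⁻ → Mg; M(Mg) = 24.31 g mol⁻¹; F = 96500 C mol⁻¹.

2150 A

n(Mg) = 112 / 24.31 = 4.607 mol.
n(e⁻) = 2 × 4.607 = 9.214 mol.
Q = n(e⁻)·F = 9.214 × 96500 = 889200 C.
I = Q/t = 889200 / 414.00 s = 2150 A.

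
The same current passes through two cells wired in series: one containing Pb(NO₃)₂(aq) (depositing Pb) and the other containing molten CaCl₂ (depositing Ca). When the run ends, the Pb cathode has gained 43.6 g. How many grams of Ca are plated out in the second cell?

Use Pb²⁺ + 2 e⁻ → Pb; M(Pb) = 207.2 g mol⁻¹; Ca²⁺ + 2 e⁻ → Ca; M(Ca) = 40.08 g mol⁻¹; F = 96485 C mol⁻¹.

8.43 g

n(Pb) = 43.6 / 207.2 = 0.2104 mol.
Since Pb²⁺ + 2 e⁻ → Pb, n(e⁻) passed = 2 × 0.2104 = 0.4208 mol.
Cells in series carry the same charge, so the same 0.4208 mol of electrons passes through cell 2.
Ca²⁺ + 2 e⁻ → Ca, so n(Ca) = 0.4208 / 2 = 0.2104 mol.
m(Ca) = 0.2104 × 40.08 = 8.43 g.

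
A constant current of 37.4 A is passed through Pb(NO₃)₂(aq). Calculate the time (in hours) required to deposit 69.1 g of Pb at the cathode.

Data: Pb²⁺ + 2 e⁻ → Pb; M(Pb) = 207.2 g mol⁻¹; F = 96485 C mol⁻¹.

0.478 h

n(Pb) = m/M = 69.1 / 207.2 = 0.3335 mol.
Each Pb atom requires 2 electrons, so n(e⁻) = 2 × 0.3335 = 0.6670 mol.
Q = n(e⁻)·F = 0.6670 × 96485 = 64350 C.
t = Q/I = 64350 / 37.40 A = 1721 s = 0.478 h.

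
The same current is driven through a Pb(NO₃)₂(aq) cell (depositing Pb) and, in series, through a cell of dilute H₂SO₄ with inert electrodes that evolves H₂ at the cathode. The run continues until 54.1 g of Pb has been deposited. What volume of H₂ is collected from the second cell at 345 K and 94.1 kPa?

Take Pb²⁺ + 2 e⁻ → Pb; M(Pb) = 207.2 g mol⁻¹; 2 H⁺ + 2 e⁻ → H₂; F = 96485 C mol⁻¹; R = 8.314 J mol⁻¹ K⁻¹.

n(Pb) = 54.1 / 207.2 = 0.2611 mol, so n(e⁻) = 2 × 0.2611 = 0.5222 mol.
The cells are in series, so the same 0.5222 mol of electrons passes through the second cell.
2 H⁺ + 2 e⁻ → H₂ — 2 mol e⁻ per mol H₂, so n(H₂) = 0.5222/2 = 0.2611 mol.
V = nRT/P = (0.2611 × 8.314 × 345) / (94.1 × 10³) = 0.00796 m³ = 7.96 L.

7.96 L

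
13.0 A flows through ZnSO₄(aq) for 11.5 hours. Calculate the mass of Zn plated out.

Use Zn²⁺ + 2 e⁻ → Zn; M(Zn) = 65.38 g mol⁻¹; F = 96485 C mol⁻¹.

182 g

Q = I·t = 13.00 A × 41400 s = 538200 C.
n(e⁻) = Q/F = 538200 / 96485 = 5.578 mol.
Zn²⁺ + 2 e⁻ → Zn, so n(Zn) = n(e⁻)/2 = 2.789 mol.
m = n·M = 2.789 × 65.38 = 182 g.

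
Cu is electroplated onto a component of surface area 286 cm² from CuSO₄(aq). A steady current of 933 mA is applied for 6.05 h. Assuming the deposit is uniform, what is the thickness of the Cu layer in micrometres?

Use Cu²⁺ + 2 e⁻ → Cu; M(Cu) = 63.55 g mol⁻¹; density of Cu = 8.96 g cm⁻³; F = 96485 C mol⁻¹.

26.1 μm

Q = I·t = 0.9330 × 21780 = 20320 C; n(e⁻) = 0.2106 mol.
n(Cu) = n(e⁻)/2 = 0.1053 mol, so m = 0.1053 × 63.55 = 6.692 g.
Volume = m/ρ = 6.692 / 8.96 = 0.7469 cm³.
Thickness = V/A = 0.7469 / 286 = 0.00261 cm = 26.1 μm.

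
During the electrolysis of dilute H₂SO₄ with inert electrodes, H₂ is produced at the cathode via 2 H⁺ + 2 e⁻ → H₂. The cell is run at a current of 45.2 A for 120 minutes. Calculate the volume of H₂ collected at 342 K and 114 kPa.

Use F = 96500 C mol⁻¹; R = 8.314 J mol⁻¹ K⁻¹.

42.1 L

Q = I·t = 45.20 A × 7200.0 s = 325400 C.
n(e⁻) = Q/F = 325400 / 96500 = 3.372 mol.
2 electrons are transferred per H₂ molecule, so n(H₂) = 3.372 / 2 = 1.686 mol.
V = nRT/P = (1.686 × 8.314 × 342) / (114 × 10³ Pa) = 0.0421 m³ = 42.1 L.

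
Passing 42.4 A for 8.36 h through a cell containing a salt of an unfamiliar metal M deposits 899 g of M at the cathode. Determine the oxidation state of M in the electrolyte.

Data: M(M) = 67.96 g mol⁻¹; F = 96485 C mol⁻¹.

Q = I·t = 42.40 A × 30096 s = 1276000 C, so n(e⁻) = 1276000/96485 = 13.23 mol.
n(M) deposited = 899 / 67.96 = 13.23 mol.
Electrons per atom = n(e⁻)/n(M) = 13.23 / 13.23 = 1.00 ≈ 1, so the ion is M⁺.

+1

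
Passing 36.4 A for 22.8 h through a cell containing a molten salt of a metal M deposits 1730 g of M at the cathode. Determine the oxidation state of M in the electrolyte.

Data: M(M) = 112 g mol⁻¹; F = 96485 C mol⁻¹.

Q = I·t = 36.40 A × 82080 s = 2988000 C, so n(e⁻) = 2988000/96485 = 30.97 mol.
n(M) deposited = 1730 / 112 = 15.45 mol.
Electrons per atom = n(e⁻)/n(M) = 30.97 / 15.45 = 2.00 ≈ 2, so the ion is M²⁺.

+2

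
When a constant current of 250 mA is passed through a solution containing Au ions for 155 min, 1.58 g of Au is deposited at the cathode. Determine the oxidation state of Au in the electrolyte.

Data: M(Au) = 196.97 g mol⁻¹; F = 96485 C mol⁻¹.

+3

Q = I·t = 0.2500 A × 9300.0 s = 2325 C, so n(e⁻) = 2325/96485 = 0.02410 mol.
n(Au) deposited = 1.58 / 196.97 = 0.008022 mol.
Electrons per atom = n(e⁻)/n(Au) = 0.02410 / 0.008022 = 3.00 ≈ 3, so the ion is Au³⁺.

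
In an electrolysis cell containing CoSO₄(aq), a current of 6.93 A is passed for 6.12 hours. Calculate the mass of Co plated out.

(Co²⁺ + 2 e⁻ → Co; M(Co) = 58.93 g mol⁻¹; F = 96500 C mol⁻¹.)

Q = I·t = 6.930 A × 22032 s = 152700 C.
n(e⁻) = Q/F = 152700 / 96500 = 1.582 mol.
Co²⁺ + 2 e⁻ → Co, so n(Co) = n(e⁻)/2 = 0.7911 mol.
m = n·M = 0.7911 × 58.93 = 46.6 g.

46.6 g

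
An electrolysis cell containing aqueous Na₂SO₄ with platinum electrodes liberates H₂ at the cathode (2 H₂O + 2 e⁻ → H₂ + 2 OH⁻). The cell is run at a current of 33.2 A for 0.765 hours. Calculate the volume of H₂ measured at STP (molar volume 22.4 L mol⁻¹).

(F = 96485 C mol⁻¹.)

10.6 L

Q = I·t = 33.20 A × 2754.0 s = 91430 C.
n(e⁻) = Q/F = 91430 / 96485 = 0.9476 mol.
2 electrons are transferred per H₂ molecule, so n(H₂) = 0.9476 / 2 = 0.4738 mol.
V = n × V_m = 0.4738 × 22.4 = 10.6 L.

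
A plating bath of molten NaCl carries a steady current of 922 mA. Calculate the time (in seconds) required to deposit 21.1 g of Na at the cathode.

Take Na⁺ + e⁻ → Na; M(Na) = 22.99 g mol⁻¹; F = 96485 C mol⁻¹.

96000 s

n(Na) = m/M = 21.1 / 22.99 = 0.9178 mol.
Each Na atom requires 1 electron, so n(e⁻) = 1 × 0.9178 = 0.9178 mol.
Q = n(e⁻)·F = 0.9178 × 96485 = 88550 C.
t = Q/I = 88550 / 0.9220 A = 96040 s.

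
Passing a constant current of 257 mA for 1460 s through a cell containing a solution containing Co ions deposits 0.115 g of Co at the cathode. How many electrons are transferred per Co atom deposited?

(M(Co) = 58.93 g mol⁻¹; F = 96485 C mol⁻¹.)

2

Q = I·t = 0.2570 A × 1460.0 s = 375.2 C, so n(e⁻) = 375.2/96485 = 0.003889 mol.
n(Co) deposited = 0.115 / 58.93 = 0.001951 mol.
Electrons per atom = n(e⁻)/n(Co) = 0.003889 / 0.001951 = 1.99 ≈ 2, so the ion is Co²⁺.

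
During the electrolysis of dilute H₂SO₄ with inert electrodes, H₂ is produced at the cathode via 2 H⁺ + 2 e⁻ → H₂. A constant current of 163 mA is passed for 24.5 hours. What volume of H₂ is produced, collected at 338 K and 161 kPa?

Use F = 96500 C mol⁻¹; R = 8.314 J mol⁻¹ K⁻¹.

1.30 L

Q = I·t = 0.1630 A × 88200 s = 14380 C.
n(e⁻) = Q/F = 14380 / 96500 = 0.1490 mol.
2 electrons are transferred per H₂ molecule, so n(H₂) = 0.1490 / 2 = 0.07449 mol.
V = nRT/P = (0.07449 × 8.314 × 338) / (161 × 10³ Pa) = 0.00130 m³ = 1.30 L.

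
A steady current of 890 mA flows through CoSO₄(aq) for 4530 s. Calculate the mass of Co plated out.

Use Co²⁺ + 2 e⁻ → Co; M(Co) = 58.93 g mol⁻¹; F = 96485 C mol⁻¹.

1.23 g

Q = I·t = 0.8900 A × 4530.0 s = 4032 C.
n(e⁻) = Q/F = 4032 / 96485 = 0.04179 mol.
Co²⁺ + 2 e⁻ → Co, so n(Co) = n(e⁻)/2 = 0.02089 mol.
m = n·M = 0.02089 × 58.93 = 1.23 g.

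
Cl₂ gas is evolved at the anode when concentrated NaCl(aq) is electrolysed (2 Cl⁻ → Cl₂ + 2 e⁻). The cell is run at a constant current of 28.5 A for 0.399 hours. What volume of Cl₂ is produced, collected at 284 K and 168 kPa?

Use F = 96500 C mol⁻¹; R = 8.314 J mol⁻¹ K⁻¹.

2.98 L

Q = I·t = 28.50 A × 1436.4 s = 40940 C.
n(e⁻) = Q/F = 40940 / 96500 = 0.4242 mol.
2 electrons are transferred per Cl₂ molecule, so n(Cl₂) = 0.4242 / 2 = 0.2121 mol.
V = nRT/P = (0.2121 × 8.314 × 284) / (168 × 10³ Pa) = 0.00298 m³ = 2.98 L.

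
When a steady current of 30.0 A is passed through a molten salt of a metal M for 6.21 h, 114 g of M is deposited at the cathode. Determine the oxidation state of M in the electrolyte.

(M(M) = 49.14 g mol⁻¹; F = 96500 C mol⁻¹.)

+3

Q = I·t = 30.00 A × 22356 s = 670700 C, so n(e⁻) = 670700/96500 = 6.950 mol.
n(M) deposited = 114 / 49.14 = 2.320 mol.
Electrons per atom = n(e⁻)/n(M) = 6.950 / 2.320 = 3.00 ≈ 3, so the ion is M³⁺.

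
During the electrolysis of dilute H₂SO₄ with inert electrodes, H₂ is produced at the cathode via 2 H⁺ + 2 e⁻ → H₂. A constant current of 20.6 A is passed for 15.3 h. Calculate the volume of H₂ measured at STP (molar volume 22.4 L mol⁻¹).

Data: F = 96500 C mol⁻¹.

132 L

Q = I·t = 20.60 A × 55080 s = 1135000 C.
n(e⁻) = Q/F = 1135000 / 96500 = 11.76 mol.
2 electrons are transferred per H₂ molecule, so n(H₂) = 11.76 / 2 = 5.879 mol.
V = n × V_m = 5.879 × 22.4 = 132 L.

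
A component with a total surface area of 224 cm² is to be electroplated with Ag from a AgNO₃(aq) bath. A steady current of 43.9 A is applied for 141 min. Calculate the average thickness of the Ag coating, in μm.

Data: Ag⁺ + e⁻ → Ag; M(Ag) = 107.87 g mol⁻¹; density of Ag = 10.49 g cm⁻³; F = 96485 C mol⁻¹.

1770 μm

Q = I·t = 43.90 × 8460.0 = 371400 C; n(e⁻) = 3.849 mol.
n(Ag) = n(e⁻)/1 = 3.849 mol, so m = 3.849 × 107.87 = 415.2 g.
Volume = m/ρ = 415.2 / 10.49 = 39.58 cm³.
Thickness = V/A = 39.58 / 224 = 0.177 cm = 1770 μm.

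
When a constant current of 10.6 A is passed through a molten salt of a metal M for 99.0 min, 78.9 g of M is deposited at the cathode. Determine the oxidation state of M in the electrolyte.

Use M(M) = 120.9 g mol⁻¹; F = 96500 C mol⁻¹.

Q = I·t = 10.60 A × 5940.0 s = 62960 C, so n(e⁻) = 62960/96500 = 0.6525 mol.
n(M) deposited = 78.9 / 120.9 = 0.6526 mol.
Electrons per atom = n(e⁻)/n(M) = 0.6525 / 0.6526 = 1.00 ≈ 1, so the ion is M⁺.

+1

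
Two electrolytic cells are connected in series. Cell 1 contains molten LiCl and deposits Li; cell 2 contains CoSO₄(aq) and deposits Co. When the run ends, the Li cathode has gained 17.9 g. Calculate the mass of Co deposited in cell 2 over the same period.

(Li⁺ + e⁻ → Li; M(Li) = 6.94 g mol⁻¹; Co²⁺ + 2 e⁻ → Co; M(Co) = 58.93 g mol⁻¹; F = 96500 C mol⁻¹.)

76.0 g

n(Li) = 17.9 / 6.94 = 2.579 mol.
Since Li⁺ + e⁻ → Li, n(e⁻) passed = 1 × 2.579 = 2.579 mol.
Cells in series carry the same charge, so the same 2.579 mol of electrons passes through cell 2.
Co²⁺ + 2 e⁻ → Co, so n(Co) = 2.579 / 2 = 1.290 mol.
m(Co) = 1.290 × 58.93 = 76.0 g.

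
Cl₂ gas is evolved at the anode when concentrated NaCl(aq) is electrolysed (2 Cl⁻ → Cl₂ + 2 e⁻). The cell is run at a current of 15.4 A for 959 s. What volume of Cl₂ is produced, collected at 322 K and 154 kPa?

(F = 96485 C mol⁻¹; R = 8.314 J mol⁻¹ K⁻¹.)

1.33 L

Q = I·t = 15.40 A × 959.00 s = 14770 C.
n(e⁻) = Q/F = 14770 / 96485 = 0.1531 mol.
2 electrons are transferred per Cl₂ molecule, so n(Cl₂) = 0.1531 / 2 = 0.07653 mol.
V = nRT/P = (0.07653 × 8.314 × 322) / (154 × 10³ Pa) = 0.00133 m³ = 1.33 L.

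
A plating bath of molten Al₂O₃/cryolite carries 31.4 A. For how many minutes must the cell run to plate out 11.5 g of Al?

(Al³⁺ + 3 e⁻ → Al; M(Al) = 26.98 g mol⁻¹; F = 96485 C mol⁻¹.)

65.5 min

n(Al) = m/M = 11.5 / 26.98 = 0.4262 mol.
Each Al atom requires 3 electrons, so n(e⁻) = 3 × 0.4262 = 1.279 mol.
Q = n(e⁻)·F = 1.279 × 96485 = 123400 C.
t = Q/I = 123400 / 31.40 A = 3929 s = 65.5 min.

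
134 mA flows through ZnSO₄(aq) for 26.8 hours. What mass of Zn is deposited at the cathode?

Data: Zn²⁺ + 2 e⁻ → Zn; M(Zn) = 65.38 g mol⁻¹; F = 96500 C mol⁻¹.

Q = I·t = 0.1340 A × 96480 s = 12930 C.
n(e⁻) = Q/F = 12930 / 96500 = 0.1340 mol.
Zn²⁺ + 2 e⁻ → Zn, so n(Zn) = n(e⁻)/2 = 0.06699 mol.
m = n·M = 0.06699 × 65.38 = 4.38 g.

4.38 g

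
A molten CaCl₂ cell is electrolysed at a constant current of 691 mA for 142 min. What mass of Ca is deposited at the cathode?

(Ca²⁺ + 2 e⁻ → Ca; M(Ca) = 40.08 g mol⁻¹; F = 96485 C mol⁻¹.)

1.22 g

Q = I·t = 0.6910 A × 8520.0 s = 5887 C.
n(e⁻) = Q/F = 5887 / 96485 = 0.06102 mol.
Ca²⁺ + 2 e⁻ → Ca, so n(Ca) = n(e⁻)/2 = 0.03051 mol.
m = n·M = 0.03051 × 40.08 = 1.22 g.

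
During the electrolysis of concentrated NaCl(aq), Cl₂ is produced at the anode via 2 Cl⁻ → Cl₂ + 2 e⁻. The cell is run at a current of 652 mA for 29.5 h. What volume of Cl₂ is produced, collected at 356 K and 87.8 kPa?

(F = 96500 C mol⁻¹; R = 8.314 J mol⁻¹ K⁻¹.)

12.1 L

Q = I·t = 0.6520 A × 106200 s = 69240 C.
n(e⁻) = Q/F = 69240 / 96500 = 0.7175 mol.
2 electrons are transferred per Cl₂ molecule, so n(Cl₂) = 0.7175 / 2 = 0.3588 mol.
V = nRT/P = (0.3588 × 8.314 × 356) / (87.8 × 10³ Pa) = 0.0121 m³ = 12.1 L.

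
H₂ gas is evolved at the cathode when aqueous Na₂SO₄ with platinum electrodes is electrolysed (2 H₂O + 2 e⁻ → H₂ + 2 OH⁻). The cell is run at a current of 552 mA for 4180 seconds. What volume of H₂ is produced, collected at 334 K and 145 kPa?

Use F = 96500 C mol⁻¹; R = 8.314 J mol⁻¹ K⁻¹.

0.229 L

Q = I·t = 0.5520 A × 4180.0 s = 2307 C.
n(e⁻) = Q/F = 2307 / 96500 = 0.02391 mol.
2 electrons are transferred per H₂ molecule, so n(H₂) = 0.02391 / 2 = 0.01196 mol.
V = nRT/P = (0.01196 × 8.314 × 334) / (145 × 10³ Pa) = 2.29 × 10⁻⁴ m³ = 0.229 L.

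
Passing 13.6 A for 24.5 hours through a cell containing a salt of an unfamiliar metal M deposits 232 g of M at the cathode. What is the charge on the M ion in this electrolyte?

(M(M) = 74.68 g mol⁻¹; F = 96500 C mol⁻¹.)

Q = I·t = 13.60 A × 88200 s = 1200000 C, so n(e⁻) = 1200000/96500 = 12.43 mol.
n(M) deposited = 232 / 74.68 = 3.107 mol.
Electrons per atom = n(e⁻)/n(M) = 12.43 / 3.107 = 4.00 ≈ 4, so the ion is M⁴⁺.

+4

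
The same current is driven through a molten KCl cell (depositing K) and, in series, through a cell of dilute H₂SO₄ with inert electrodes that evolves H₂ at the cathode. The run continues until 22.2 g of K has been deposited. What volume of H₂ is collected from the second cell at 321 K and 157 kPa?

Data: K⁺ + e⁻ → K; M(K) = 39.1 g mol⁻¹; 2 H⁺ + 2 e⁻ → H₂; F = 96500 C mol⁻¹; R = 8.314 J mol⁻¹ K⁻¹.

4.83 L

n(K) = 22.2 / 39.1 = 0.5678 mol, so n(e⁻) = 1 × 0.5678 = 0.5678 mol.
The cells are in series, so the same 0.5678 mol of electrons passes through the second cell.
2 H⁺ + 2 e⁻ → H₂ — 2 mol e⁻ per mol H₂, so n(H₂) = 0.5678/2 = 0.2839 mol.
V = nRT/P = (0.2839 × 8.314 × 321) / (157 × 10³) = 0.00483 m³ = 4.83 L.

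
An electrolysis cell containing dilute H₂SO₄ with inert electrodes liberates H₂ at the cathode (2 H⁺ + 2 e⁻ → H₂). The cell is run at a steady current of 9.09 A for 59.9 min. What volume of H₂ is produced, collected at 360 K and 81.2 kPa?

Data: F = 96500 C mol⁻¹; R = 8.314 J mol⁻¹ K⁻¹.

6.24 L

Q = I·t = 9.090 A × 3594.0 s = 32670 C.
n(e⁻) = Q/F = 32670 / 96500 = 0.3385 mol.
2 electrons are transferred per H₂ molecule, so n(H₂) = 0.3385 / 2 = 0.1693 mol.
V = nRT/P = (0.1693 × 8.314 × 360) / (81.2 × 10³ Pa) = 0.00624 m³ = 6.24 L.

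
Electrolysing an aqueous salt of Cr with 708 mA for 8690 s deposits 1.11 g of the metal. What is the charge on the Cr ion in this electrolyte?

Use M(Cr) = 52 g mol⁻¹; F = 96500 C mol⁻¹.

Q = I·t = 0.7080 A × 8690.0 s = 6153 C, so n(e⁻) = 6153/96500 = 0.06376 mol.
n(Cr) deposited = 1.11 / 52 = 0.02135 mol.
Electrons per atom = n(e⁻)/n(Cr) = 0.06376 / 0.02135 = 2.99 ≈ 3, so the ion is Cr³⁺.

+3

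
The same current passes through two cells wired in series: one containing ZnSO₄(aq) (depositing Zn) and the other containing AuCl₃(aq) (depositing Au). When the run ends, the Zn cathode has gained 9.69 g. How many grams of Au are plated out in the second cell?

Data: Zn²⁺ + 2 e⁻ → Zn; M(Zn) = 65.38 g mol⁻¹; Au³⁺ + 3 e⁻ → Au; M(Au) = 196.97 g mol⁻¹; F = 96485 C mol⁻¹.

n(Zn) = 9.69 / 65.38 = 0.1482 mol.
Since Zn²⁺ + 2 e⁻ → Zn, n(e⁻) passed = 2 × 0.1482 = 0.2964 mol.
Cells in series carry the same charge, so the same 0.2964 mol of electrons passes through cell 2.
Au³⁺ + 3 e⁻ → Au, so n(Au) = 0.2964 / 3 = 0.09881 mol.
m(Au) = 0.09881 × 196.97 = 19.5 g.

19.5 g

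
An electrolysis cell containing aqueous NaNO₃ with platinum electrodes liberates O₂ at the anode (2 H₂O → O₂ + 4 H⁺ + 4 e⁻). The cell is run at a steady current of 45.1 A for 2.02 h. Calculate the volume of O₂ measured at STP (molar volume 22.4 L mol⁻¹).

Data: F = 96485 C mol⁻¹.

Q = I·t = 45.10 A × 7272.0 s = 328000 C.
n(e⁻) = Q/F = 328000 / 96485 = 3.399 mol.
4 electrons are transferred per O₂ molecule, so n(O₂) = 3.399 / 4 = 0.8498 mol.
V = n × V_m = 0.8498 × 22.4 = 19.0 L.

19.0 L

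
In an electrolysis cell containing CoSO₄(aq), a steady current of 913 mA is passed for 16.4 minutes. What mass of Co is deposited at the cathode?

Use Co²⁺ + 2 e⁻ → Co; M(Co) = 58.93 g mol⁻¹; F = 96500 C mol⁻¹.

0.274 g

Q = I·t = 0.9130 A × 984.00 s = 898.4 C.
n(e⁻) = Q/F = 898.4 / 96500 = 0.009310 mol.
Co²⁺ + 2 e⁻ → Co, so n(Co) = n(e⁻)/2 = 0.004655 mol.
m = n·M = 0.004655 × 58.93 = 0.274 g.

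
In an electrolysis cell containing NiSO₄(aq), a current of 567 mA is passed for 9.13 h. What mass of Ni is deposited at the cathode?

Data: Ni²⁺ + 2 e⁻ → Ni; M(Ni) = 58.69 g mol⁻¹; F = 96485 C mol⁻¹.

5.67 g

Q = I·t = 0.5670 A × 32868 s = 18640 C.
n(e⁻) = Q/F = 18640 / 96485 = 0.1932 mol.
Ni²⁺ + 2 e⁻ → Ni, so n(Ni) = n(e⁻)/2 = 0.09658 mol.
m = n·M = 0.09658 × 58.69 = 5.67 g.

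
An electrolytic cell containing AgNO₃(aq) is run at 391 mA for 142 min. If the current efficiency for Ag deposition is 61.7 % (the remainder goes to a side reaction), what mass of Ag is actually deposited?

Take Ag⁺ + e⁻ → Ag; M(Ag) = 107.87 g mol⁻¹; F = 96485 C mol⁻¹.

Q = I·t = 0.3910 × 8520.0 = 3331 C.
n(e⁻) = 3331/96485 = 0.03453 mol; theoretically n(Ag) = 0.03453/1 = 0.03453 mol, m_theo = 3.724 g.
At 61.7 % efficiency, m_actual = 0.617 × 3.724 = 2.30 g.

2.30 g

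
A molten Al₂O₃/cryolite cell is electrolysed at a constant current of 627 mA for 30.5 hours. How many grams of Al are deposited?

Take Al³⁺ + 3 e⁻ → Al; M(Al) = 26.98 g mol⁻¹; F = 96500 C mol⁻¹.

Q = I·t = 0.6270 A × 109800 s = 68840 C.
n(e⁻) = Q/F = 68840 / 96500 = 0.7134 mol.
Al³⁺ + 3 e⁻ → Al, so n(Al) = n(e⁻)/3 = 0.2378 mol.
m = n·M = 0.2378 × 26.98 = 6.42 g.

6.42 g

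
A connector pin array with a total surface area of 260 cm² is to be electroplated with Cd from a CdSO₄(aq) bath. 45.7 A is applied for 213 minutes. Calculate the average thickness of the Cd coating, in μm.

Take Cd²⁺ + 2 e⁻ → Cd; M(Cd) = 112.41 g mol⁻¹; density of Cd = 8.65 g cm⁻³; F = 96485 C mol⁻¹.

1510 μm

Q = I·t = 45.70 × 12780 = 584000 C; n(e⁻) = 6.053 mol.
n(Cd) = n(e⁻)/2 = 3.027 mol, so m = 3.027 × 112.41 = 340.2 g.
Volume = m/ρ = 340.2 / 8.65 = 39.33 cm³.
Thickness = V/A = 39.33 / 260 = 0.151 cm = 1510 μm.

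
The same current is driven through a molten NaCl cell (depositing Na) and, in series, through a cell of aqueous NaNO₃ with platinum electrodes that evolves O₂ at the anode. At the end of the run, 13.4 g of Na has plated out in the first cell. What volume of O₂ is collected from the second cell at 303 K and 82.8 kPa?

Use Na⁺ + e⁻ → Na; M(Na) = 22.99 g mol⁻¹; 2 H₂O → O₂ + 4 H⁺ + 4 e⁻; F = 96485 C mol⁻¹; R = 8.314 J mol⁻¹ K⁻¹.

n(Na) = 13.4 / 22.99 = 0.5829 mol, so n(e⁻) = 1 × 0.5829 = 0.5829 mol.
The cells are in series, so the same 0.5829 mol of electrons passes through the second cell.
2 H₂O → O₂ + 4 H⁺ + 4 e⁻ — 4 mol e⁻ per mol O₂, so n(O₂) = 0.5829/4 = 0.1457 mol.
V = nRT/P = (0.1457 × 8.314 × 303) / (82.8 × 10³) = 0.00443 m³ = 4.43 L.

4.43 L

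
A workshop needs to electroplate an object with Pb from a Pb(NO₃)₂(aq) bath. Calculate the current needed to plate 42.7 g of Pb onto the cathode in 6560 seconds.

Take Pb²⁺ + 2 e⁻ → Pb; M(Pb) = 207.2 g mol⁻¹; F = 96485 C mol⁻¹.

6.06 A

n(Pb) = 42.7 / 207.2 = 0.2061 mol.
n(e⁻) = 2 × 0.2061 = 0.4122 mol.
Q = n(e⁻)·F = 0.4122 × 96485 = 39770 C.
I = Q/t = 39770 / 6560.0 s = 6.06 A.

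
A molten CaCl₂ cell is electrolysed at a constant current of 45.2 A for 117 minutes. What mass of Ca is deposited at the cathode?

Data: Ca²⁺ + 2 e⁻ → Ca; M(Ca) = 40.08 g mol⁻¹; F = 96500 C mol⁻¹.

65.9 g

Q = I·t = 45.20 A × 7020.0 s = 317300 C.
n(e⁻) = Q/F = 317300 / 96500 = 3.288 mol.
Ca²⁺ + 2 e⁻ → Ca, so n(Ca) = n(e⁻)/2 = 1.644 mol.
m = n·M = 1.644 × 40.08 = 65.9 g.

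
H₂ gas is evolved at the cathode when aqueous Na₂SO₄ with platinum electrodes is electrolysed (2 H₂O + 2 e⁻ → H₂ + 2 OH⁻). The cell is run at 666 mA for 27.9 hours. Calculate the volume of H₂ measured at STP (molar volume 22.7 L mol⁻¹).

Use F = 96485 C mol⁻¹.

Q = I·t = 0.6660 A × 100440 s = 66890 C.
n(e⁻) = Q/F = 66890 / 96485 = 0.6933 mol.
2 electrons are transferred per H₂ molecule, so n(H₂) = 0.6933 / 2 = 0.3466 mol.
V = n × V_m = 0.3466 × 22.7 = 7.87 L.

7.87 L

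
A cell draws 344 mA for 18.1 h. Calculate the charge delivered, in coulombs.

Q = I·t = 0.3440 A × 65160 s = 22400 C.

22400 C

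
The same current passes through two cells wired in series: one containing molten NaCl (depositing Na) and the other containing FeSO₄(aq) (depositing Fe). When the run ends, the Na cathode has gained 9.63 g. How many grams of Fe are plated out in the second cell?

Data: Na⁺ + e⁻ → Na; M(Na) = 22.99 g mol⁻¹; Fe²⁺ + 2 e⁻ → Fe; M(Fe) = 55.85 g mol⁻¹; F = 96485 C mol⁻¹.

11.7 g

n(Na) = 9.63 / 22.99 = 0.4189 mol.
Since Na⁺ + e⁻ → Na, n(e⁻) passed = 1 × 0.4189 = 0.4189 mol.
Cells in series carry the same charge, so the same 0.4189 mol of electrons passes through cell 2.
Fe²⁺ + 2 e⁻ → Fe, so n(Fe) = 0.4189 / 2 = 0.2094 mol.
m(Fe) = 0.2094 × 55.85 = 11.7 g.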